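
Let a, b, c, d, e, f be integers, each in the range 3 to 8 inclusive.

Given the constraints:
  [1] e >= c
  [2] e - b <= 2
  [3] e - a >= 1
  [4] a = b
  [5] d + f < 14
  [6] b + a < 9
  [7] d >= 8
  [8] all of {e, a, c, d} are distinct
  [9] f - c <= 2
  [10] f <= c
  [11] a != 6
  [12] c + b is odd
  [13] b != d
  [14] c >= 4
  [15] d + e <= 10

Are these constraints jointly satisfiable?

From constraint 7: d ≥ 8. From constraints 1 and 14: e ≥ c ≥ 4. Hence d + e ≥ 12. But constraint 15 requires d + e ≤ 10, and 10 < 12. Contradiction.

Unsatisfiable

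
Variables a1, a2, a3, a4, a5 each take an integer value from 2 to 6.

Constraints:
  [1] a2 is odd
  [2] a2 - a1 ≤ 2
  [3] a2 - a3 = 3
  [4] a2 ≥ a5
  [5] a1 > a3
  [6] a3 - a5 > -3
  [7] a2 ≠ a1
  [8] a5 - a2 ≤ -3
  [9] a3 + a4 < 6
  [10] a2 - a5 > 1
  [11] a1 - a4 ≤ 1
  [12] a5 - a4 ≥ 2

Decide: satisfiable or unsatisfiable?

Unsatisfiable

Constraints 2, 8, 11, and 12 give a1 − a2 ≥ -2, a2 − a5 ≥ 3, a5 − a4 ≥ 2, a4 − a1 ≥ -1.
Adding all 4 inequalities: the left sides telescope to 0, and the right sides sum to (-2) + 3 + 2 + (-1) = 2. So 0 ≥ 2, which is false.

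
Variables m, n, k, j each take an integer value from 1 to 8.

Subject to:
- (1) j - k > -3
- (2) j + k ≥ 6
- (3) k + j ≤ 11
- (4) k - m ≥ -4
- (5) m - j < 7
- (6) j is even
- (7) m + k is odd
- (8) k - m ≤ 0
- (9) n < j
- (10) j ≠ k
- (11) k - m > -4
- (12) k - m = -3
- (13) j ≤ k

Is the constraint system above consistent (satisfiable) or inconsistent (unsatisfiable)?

Satisfiable

Take m = 8, n = 2, k = 5, j = 4. Then constraint 1: j - k = -1; constraint 2: j + k = 9, and every other listed constraint is also met.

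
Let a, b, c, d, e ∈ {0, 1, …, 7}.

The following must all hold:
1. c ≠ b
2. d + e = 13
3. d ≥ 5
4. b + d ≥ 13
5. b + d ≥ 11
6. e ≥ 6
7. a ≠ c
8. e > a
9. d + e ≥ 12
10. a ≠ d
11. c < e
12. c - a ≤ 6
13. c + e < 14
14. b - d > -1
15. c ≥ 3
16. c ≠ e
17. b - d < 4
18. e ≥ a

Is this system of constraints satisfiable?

Setting (a, b, c, d, e) = (2, 7, 6, 6, 7) satisfies everything: constraint 2: d + e = 13; constraint 4: b + d = 13, and the others follow.

Satisfiable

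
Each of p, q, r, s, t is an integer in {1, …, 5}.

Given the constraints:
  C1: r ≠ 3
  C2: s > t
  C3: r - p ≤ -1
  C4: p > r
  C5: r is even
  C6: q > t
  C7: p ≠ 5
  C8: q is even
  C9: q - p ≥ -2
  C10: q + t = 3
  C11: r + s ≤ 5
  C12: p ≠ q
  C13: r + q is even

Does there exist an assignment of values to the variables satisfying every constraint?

Try p = 3, q = 2, r = 2, s = 2, t = 1.
Check constraint 3: r - p = -1; constraint 9: q - p = -1. The remaining constraints are straightforward to verify.

Satisfiable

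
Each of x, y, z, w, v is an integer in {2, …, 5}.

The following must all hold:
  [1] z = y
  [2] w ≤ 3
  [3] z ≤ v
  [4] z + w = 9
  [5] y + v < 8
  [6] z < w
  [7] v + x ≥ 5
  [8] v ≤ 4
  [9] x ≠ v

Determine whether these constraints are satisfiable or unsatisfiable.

Unsatisfiable

From constraints 3 and 8: z ≤ v ≤ 4. From constraint 2: w ≤ 3. Hence z + w ≤ 7. But constraint 4 requires z + w = 9, and 9 > 7. Contradiction.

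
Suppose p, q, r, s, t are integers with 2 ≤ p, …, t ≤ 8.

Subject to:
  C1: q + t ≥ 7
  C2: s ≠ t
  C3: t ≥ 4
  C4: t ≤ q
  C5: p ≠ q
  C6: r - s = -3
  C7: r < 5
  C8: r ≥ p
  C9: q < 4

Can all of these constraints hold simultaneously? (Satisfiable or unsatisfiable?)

Unsatisfiable

From constraints 3 and 4: q ≥ t and t ≥ 4, so q ≥ 4. From constraint 9: q ≤ 3. But 3 < 4, so no value of q works.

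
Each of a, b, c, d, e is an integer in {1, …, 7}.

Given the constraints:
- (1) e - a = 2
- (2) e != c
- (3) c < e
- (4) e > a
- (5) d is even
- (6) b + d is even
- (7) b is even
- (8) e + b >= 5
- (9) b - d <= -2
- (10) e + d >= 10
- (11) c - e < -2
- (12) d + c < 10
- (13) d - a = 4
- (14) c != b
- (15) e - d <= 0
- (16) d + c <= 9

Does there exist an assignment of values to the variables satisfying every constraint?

Satisfiable

Setting (a, b, c, d, e) = (2, 2, 1, 6, 4) satisfies everything: constraint 1: e - a = 2; constraint 8: e + b = 6, and the others follow.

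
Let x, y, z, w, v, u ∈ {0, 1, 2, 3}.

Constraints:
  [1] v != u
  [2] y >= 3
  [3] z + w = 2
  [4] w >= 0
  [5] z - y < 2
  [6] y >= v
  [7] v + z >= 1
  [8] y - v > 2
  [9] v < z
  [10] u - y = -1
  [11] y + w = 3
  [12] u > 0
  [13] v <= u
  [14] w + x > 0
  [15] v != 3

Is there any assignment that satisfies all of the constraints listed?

The assignment x = 3, y = 3, z = 2, w = 0, v = 0, u = 2 works:
  constraint 3 holds since z + w = 2.
  constraint 5 holds since z - y = -1.
The rest check out directly.

Satisfiable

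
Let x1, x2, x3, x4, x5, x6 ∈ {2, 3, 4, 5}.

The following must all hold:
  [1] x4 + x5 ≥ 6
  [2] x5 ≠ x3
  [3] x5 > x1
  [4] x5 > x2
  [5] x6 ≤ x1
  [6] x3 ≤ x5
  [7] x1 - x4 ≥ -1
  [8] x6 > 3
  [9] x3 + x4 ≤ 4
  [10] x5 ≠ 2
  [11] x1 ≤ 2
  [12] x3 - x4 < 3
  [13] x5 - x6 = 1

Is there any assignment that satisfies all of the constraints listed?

From constraint 8: x6 ≥ 4. From constraints 5 and 11: x6 ≤ x1 and x1 ≤ 2, so x6 ≤ 2. But 2 < 4, so no value of x6 works.

Unsatisfiable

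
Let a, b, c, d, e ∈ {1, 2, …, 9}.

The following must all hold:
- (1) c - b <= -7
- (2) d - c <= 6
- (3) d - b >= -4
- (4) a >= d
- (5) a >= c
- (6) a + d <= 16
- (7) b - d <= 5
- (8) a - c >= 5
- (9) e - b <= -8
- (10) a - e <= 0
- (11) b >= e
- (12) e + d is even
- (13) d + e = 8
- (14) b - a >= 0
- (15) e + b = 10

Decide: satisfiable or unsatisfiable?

Unsatisfiable

Constraints 2, 7, 8, 9, and 10 give e − a ≥ 0, a − c ≥ 5, c − d ≥ -6, d − b ≥ -5, b − e ≥ 8.
Adding all 5 inequalities: the left sides telescope to 0, and the right sides sum to 0 + 5 + (-6) + (-5) + 8 = 2. So 0 ≥ 2, which is false.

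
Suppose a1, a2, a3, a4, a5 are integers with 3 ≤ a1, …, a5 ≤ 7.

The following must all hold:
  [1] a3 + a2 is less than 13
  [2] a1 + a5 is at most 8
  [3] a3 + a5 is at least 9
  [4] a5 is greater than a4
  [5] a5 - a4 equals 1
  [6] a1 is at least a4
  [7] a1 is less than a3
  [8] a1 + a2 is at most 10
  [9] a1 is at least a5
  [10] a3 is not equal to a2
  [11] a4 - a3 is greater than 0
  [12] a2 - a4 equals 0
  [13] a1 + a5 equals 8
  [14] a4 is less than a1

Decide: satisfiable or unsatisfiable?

Unsatisfiable

Constraints 4, 7, 9, and 11 give a3 < a4, a4 < a5, a5 ≤ a1, a1 < a3. Chaining: a3 < a4 < a5 ≤ a1 < a3, which forces a3 < a3 — impossible.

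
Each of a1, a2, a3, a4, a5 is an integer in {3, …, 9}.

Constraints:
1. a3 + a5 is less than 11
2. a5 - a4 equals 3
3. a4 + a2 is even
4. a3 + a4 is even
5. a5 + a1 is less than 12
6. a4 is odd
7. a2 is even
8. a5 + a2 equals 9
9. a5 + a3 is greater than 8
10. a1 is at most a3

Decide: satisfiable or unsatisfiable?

Unsatisfiable

Constraint 6 makes a4 odd and constraint 7 makes a2 even, so a4 + a2 must be odd. Constraint 3 says a4 + a2 is even — contradiction.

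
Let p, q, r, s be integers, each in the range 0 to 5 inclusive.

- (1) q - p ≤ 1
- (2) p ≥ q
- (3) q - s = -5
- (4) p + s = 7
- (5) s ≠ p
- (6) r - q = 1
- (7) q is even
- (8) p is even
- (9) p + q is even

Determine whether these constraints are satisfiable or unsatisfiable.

Satisfiable

Try p = 2, q = 0, r = 1, s = 5.
Check constraint 1: q - p = -2; constraint 3: q - s = -5. The remaining constraints are straightforward to verify.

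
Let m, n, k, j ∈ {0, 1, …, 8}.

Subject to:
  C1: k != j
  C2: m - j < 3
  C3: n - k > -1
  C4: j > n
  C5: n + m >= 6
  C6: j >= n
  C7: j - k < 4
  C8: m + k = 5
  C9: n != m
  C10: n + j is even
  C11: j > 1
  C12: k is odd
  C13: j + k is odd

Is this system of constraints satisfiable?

One satisfying assignment is m = 4, n = 2, k = 1, j = 4.
For the less obvious constraints — constraint 2: m - j = 0; constraint 3: n - k = 1; constraint 5: n + m = 6 — and the others hold by inspection.

Satisfiable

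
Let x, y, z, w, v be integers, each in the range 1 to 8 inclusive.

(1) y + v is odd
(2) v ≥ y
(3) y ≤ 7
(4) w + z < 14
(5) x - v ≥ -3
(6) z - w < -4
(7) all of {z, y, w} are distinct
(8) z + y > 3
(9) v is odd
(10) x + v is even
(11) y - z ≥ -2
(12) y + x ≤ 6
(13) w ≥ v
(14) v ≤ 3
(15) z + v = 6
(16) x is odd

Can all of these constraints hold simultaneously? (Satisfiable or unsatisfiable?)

Satisfiable

One satisfying assignment is x = 3, y = 2, z = 3, w = 8, v = 3.
For the less obvious constraints — constraint 4: w + z = 11; constraint 5: x - v = 0 — and the others hold by inspection.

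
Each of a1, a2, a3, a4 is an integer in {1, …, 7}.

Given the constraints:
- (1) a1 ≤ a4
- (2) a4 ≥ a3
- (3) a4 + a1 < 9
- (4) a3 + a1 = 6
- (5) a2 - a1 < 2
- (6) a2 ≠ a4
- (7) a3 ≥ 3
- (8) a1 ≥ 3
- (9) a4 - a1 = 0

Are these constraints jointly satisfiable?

One satisfying assignment is a1 = 3, a2 = 4, a3 = 3, a4 = 3.
For the less obvious constraints — constraint 3: a4 + a1 = 6; constraint 4: a3 + a1 = 6; constraint 5: a2 - a1 = 1 — and the others hold by inspection.

Satisfiable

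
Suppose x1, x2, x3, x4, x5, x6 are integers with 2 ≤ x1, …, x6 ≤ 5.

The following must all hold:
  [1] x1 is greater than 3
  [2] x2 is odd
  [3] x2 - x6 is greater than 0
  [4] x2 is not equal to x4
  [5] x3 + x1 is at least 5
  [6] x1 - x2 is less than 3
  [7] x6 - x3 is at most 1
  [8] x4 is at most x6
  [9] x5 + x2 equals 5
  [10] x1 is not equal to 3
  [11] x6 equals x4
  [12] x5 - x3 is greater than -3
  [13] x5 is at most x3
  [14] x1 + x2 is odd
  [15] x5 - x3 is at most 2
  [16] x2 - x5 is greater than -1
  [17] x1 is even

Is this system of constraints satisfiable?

Satisfiable

The assignment x1 = 4, x2 = 3, x3 = 2, x4 = 2, x5 = 2, x6 = 2 works:
  constraint 3 holds since x2 - x6 = 1.
  constraint 5 holds since x3 + x1 = 6.
  constraint 6 holds since x1 - x2 = 1.
The rest check out directly.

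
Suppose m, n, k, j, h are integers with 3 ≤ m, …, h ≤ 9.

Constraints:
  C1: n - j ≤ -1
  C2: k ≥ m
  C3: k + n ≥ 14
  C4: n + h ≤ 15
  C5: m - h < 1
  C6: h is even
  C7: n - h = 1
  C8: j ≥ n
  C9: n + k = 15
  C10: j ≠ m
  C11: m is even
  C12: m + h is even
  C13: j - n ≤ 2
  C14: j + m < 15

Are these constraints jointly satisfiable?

Satisfiable

One satisfying assignment is m = 6, n = 7, k = 8, j = 8, h = 6.
For the less obvious constraints — constraint 1: n - j = -1; constraint 3: k + n = 15; constraint 4: n + h = 13 — and the others hold by inspection.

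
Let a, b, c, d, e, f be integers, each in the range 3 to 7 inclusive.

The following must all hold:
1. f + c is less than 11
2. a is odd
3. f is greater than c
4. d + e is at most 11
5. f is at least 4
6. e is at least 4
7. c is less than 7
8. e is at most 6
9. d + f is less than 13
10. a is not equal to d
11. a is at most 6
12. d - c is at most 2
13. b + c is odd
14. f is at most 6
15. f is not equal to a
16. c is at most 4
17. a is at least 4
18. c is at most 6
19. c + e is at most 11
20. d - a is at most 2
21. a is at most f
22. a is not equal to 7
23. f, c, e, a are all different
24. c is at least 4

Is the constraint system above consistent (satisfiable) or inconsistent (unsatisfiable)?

Constraints 5, 6, 8, 11, 14, 17, 18, and 24 confine each of f, c, e, a to the 3 values {4, …, 6}.
Constraint 23 requires all 4 of them to be distinct, but only 3 values are available — impossible by the pigeonhole principle.

Unsatisfiable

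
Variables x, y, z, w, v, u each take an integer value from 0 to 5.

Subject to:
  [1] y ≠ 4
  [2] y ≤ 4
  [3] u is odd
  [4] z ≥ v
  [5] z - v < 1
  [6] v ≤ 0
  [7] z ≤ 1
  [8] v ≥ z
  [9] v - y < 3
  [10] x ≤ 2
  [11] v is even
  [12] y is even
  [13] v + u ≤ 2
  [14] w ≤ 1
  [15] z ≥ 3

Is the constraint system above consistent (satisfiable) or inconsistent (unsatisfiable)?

From constraint 15: z ≥ 3. From constraints 6 and 8: z ≤ v and v ≤ 0, so z ≤ 0. But 0 < 3, so no value of z works.

Unsatisfiable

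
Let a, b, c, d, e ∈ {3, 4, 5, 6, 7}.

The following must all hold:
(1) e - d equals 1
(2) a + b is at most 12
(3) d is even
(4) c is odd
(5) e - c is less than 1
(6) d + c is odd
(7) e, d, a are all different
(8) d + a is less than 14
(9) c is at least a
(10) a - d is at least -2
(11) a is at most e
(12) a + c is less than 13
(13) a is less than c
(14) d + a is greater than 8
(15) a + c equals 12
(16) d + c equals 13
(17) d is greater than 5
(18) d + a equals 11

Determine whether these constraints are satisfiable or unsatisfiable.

Take a = 5, b = 7, c = 7, d = 6, e = 7. Then constraint 1: e - d = 1; constraint 2: a + b = 12; constraint 5: e - c = 0, and every other listed constraint is also met.

Satisfiable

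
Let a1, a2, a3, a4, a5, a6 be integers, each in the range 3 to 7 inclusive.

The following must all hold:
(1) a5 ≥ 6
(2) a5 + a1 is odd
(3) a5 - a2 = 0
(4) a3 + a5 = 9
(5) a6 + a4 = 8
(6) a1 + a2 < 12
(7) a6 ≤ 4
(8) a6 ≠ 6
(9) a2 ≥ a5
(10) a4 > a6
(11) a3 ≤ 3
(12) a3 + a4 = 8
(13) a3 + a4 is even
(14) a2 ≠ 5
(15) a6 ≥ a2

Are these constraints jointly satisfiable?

Unsatisfiable

From constraints 1 and 9: a2 ≥ a5 and a5 ≥ 6, so a2 ≥ 6. From constraints 7 and 15: a2 ≤ a6 and a6 ≤ 4, so a2 ≤ 4. But 4 < 6, so no value of a2 works.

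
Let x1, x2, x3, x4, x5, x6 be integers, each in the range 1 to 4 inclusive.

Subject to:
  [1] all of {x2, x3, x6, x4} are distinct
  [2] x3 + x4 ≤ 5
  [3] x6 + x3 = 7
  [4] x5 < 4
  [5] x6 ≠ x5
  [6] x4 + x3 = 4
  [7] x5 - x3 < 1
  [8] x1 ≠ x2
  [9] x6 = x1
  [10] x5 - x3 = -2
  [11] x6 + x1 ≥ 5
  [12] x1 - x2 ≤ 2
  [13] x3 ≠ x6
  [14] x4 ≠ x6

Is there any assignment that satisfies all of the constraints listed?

Satisfiable

Try x1 = 4, x2 = 2, x3 = 3, x4 = 1, x5 = 1, x6 = 4.
Check constraint 2: x3 + x4 = 4; constraint 3: x6 + x3 = 7; constraint 6: x4 + x3 = 4. The remaining constraints are straightforward to verify.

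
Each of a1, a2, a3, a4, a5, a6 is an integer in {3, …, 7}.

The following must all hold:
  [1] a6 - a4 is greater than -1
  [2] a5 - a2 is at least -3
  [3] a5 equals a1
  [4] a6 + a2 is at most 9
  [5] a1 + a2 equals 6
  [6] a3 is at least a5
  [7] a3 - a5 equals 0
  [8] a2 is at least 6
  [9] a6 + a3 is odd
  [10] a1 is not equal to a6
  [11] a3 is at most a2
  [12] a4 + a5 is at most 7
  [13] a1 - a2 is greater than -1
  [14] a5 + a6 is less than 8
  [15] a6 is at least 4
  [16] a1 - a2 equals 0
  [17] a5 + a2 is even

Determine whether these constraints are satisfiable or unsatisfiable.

From constraint 15: a6 ≥ 4. From constraint 8: a2 ≥ 6. Hence a6 + a2 ≥ 10. But constraint 4 requires a6 + a2 ≤ 9, and 9 < 10. Contradiction.

Unsatisfiable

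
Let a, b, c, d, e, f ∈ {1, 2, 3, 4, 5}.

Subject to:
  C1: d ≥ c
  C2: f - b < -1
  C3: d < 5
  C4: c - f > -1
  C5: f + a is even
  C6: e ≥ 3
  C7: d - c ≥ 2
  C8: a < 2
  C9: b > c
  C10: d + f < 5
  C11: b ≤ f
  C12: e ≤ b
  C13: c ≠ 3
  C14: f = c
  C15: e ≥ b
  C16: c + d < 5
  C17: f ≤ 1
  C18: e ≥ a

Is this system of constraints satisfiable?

Unsatisfiable

From constraints 6 and 12: b ≥ e and e ≥ 3, so b ≥ 3. From constraints 11 and 17: b ≤ f and f ≤ 1, so b ≤ 1. But 1 < 3, so no value of b works.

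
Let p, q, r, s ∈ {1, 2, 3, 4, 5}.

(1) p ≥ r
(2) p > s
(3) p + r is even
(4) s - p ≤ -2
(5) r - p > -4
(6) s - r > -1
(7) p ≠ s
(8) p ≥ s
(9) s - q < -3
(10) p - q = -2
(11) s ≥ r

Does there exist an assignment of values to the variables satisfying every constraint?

Satisfiable

Take p = 3, q = 5, r = 1, s = 1. Then constraint 4: s - p = -2; constraint 5: r - p = -2; constraint 6: s - r = 0, and every other listed constraint is also met.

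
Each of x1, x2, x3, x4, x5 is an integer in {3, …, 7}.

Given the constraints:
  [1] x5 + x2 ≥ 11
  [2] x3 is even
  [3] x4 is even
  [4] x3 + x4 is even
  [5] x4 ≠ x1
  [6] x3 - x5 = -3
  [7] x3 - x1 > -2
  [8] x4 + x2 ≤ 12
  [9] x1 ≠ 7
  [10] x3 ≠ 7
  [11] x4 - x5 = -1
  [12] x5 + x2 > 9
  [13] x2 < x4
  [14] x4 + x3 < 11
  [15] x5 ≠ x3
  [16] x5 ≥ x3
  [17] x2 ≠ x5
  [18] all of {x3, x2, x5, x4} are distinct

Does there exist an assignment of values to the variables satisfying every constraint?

One satisfying assignment is x1 = 5, x2 = 5, x3 = 4, x4 = 6, x5 = 7.
For the less obvious constraints — constraint 1: x5 + x2 = 12; constraint 6: x3 - x5 = -3; constraint 7: x3 - x1 = -1 — and the others hold by inspection.

Satisfiable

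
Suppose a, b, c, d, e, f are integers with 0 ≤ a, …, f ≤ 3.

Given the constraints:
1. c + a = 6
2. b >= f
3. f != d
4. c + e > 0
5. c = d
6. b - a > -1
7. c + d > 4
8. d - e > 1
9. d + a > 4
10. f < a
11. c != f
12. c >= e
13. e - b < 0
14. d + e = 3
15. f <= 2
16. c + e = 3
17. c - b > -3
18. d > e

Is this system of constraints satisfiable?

Satisfiable

The assignment a = 3, b = 3, c = 3, d = 3, e = 0, f = 2 works:
  constraint 1 holds since c + a = 6.
  constraint 4 holds since c + e = 3.
  constraint 6 holds since b - a = 0.
The rest check out directly.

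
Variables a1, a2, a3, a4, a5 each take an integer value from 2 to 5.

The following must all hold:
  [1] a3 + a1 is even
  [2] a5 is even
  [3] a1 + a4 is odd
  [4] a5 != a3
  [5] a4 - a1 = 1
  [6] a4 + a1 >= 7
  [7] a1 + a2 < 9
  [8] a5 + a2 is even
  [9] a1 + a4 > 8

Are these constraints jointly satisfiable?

Satisfiable

One satisfying assignment is a1 = 4, a2 = 2, a3 = 4, a4 = 5, a5 = 2.
For the less obvious constraints — constraint 5: a4 - a1 = 1; constraint 6: a4 + a1 = 9; constraint 7: a1 + a2 = 6 — and the others hold by inspection.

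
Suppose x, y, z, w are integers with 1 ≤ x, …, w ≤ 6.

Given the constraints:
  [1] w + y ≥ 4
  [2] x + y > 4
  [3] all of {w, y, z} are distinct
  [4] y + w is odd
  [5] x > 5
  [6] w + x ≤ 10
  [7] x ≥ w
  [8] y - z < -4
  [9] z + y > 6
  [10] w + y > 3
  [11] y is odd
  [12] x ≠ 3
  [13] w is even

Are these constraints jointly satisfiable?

One satisfying assignment is x = 6, y = 1, z = 6, w = 4.
For the less obvious constraints — constraint 1: w + y = 5; constraint 2: x + y = 7; constraint 6: w + x = 10 — and the others hold by inspection.

Satisfiable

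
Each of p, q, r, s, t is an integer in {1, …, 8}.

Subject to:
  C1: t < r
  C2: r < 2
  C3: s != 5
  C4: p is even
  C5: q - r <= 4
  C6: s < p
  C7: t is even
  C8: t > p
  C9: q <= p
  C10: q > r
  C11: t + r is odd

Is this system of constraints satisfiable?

Unsatisfiable

Constraints 1, 8, 9, and 10 give p < t, t < r, r < q, q ≤ p. Chaining: p < t < r < q ≤ p, which forces p < p — impossible.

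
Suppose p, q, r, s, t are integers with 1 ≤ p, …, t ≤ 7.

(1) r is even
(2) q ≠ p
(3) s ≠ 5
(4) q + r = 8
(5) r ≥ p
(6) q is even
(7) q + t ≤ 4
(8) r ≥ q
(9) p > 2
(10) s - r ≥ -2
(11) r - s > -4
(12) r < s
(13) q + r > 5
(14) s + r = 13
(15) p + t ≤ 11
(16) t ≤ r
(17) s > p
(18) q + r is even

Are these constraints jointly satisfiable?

Satisfiable

Take p = 6, q = 2, r = 6, s = 7, t = 2. Then constraint 4: q + r = 8; constraint 7: q + t = 4; constraint 10: s - r = 1, and every other listed constraint is also met.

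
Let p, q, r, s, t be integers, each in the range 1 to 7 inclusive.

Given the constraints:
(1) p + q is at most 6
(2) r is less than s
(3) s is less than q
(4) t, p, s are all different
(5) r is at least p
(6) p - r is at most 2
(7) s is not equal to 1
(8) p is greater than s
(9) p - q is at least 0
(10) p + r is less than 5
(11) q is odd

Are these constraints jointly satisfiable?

Constraints 2, 3, 5, and 9 give q ≤ p, p ≤ r, r < s, s < q. Chaining: q ≤ p ≤ r < s < q, which forces q < q — impossible.

Unsatisfiable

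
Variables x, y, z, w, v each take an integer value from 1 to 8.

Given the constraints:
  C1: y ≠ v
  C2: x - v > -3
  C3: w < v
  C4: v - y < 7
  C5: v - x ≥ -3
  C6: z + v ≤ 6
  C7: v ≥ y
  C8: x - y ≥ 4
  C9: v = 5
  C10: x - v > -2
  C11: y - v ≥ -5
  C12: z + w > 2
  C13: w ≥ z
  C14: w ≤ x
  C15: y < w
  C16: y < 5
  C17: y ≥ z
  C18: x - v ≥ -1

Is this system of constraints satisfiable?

Take x = 5, y = 1, z = 1, w = 2, v = 5. Then constraint 2: x - v = 0; constraint 4: v - y = 4, and every other listed constraint is also met.

Satisfiable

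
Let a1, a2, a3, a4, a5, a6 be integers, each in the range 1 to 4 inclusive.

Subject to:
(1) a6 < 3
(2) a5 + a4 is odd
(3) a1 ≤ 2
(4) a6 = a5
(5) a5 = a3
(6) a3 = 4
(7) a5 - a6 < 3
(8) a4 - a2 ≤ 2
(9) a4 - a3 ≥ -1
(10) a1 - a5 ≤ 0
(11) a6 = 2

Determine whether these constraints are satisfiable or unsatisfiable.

Unsatisfiable

Constraint 11 fixes a6 = 2 and constraint 6 fixes a3 = 4. Constraints 4 and 5 give a6 = a5 = a3, so a6 = a3. But 2 ≠ 4 — contradiction.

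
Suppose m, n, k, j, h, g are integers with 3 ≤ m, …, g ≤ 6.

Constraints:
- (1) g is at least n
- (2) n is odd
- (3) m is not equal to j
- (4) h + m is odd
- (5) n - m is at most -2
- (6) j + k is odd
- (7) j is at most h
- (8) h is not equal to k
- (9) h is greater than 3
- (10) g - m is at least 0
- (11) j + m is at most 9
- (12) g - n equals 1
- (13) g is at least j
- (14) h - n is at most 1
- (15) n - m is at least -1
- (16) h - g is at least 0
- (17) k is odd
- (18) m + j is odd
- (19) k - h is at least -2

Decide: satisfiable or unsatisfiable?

Constraints 5, 10, 14, and 16 give m − n ≥ 2, n − h ≥ -1, h − g ≥ 0, g − m ≥ 0.
Adding all 4 inequalities: the left sides telescope to 0, and the right sides sum to 2 + (-1) + 0 + 0 = 1. So 0 ≥ 1, which is false.

Unsatisfiable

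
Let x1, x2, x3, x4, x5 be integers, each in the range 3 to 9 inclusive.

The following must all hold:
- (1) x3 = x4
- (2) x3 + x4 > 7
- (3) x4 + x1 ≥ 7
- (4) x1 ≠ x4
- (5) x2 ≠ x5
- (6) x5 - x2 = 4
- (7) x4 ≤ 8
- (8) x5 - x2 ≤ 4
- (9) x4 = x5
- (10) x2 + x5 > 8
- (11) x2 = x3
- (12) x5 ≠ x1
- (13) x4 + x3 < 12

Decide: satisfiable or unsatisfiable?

Unsatisfiable

From constraints 1, 9, and 11, x2 = x3 = x4 = x5, so x2 = x5. But constraint 5 says x2 ≠ x5. Contradiction.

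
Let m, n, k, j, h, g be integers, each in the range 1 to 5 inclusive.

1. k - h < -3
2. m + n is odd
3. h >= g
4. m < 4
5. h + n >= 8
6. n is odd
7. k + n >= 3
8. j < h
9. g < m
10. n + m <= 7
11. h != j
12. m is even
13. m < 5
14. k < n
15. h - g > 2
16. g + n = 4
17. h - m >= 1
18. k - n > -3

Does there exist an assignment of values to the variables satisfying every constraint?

Satisfiable

One satisfying assignment is m = 2, n = 3, k = 1, j = 1, h = 5, g = 1.
For the less obvious constraints — constraint 1: k - h = -4; constraint 5: h + n = 8; constraint 7: k + n = 4 — and the others hold by inspection.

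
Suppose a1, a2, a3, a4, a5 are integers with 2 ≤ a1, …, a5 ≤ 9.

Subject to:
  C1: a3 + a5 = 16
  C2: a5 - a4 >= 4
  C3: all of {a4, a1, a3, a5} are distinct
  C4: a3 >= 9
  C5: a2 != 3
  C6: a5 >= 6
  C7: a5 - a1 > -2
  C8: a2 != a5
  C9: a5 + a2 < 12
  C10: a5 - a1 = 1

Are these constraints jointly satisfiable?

Setting (a1, a2, a3, a4, a5) = (6, 4, 9, 2, 7) satisfies everything: constraint 1: a3 + a5 = 16; constraint 2: a5 - a4 = 5; constraint 7: a5 - a1 = 1, and the others follow.

Satisfiable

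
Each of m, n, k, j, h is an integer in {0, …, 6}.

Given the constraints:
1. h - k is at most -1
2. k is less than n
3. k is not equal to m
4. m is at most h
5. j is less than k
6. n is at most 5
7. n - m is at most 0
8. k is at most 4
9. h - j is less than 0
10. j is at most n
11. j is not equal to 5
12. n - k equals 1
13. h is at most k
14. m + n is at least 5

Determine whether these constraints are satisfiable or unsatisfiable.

Unsatisfiable

Constraints 2, 4, 5, 7, and 9 give n ≤ m, m ≤ h, h < j, j < k, k < n. Chaining: n ≤ m ≤ h < j < k < n, which forces n < n — impossible.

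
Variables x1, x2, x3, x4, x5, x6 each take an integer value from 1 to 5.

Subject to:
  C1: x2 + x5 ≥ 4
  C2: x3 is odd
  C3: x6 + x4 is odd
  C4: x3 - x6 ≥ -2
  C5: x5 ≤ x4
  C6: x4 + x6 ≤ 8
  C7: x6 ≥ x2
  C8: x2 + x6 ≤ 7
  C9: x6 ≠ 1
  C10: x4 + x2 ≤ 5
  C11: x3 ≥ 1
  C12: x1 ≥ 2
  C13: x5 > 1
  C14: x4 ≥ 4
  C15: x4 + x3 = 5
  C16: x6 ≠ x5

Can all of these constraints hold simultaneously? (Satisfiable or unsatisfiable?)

Setting (x1, x2, x3, x4, x5, x6) = (5, 1, 1, 4, 4, 3) satisfies everything: constraint 1: x2 + x5 = 5; constraint 4: x3 - x6 = -2, and the others follow.

Satisfiable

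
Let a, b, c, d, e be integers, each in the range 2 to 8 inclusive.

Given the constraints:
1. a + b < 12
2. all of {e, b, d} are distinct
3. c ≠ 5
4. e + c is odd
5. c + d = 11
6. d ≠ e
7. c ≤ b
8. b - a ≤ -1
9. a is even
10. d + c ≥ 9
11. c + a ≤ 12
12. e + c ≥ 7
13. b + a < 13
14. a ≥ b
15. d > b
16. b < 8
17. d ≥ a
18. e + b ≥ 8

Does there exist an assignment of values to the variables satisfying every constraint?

One satisfying assignment is a = 6, b = 4, c = 3, d = 8, e = 6.
For the less obvious constraints — constraint 1: a + b = 10; constraint 5: c + d = 11 — and the others hold by inspection.

Satisfiable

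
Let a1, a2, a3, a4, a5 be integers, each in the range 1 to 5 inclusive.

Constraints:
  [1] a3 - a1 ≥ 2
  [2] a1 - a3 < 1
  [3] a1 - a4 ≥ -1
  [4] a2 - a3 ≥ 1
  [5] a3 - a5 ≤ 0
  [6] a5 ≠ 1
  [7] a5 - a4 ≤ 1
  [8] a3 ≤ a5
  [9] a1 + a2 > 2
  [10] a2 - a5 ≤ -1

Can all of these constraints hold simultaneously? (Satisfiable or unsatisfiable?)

Unsatisfiable

Constraints 1, 3, 4, 7, and 10 give a5 − a2 ≥ 1, a2 − a3 ≥ 1, a3 − a1 ≥ 2, a1 − a4 ≥ -1, a4 − a5 ≥ -1.
Adding all 5 inequalities: the left sides telescope to 0, and the right sides sum to 1 + 1 + 2 + (-1) + (-1) = 2. So 0 ≥ 2, which is false.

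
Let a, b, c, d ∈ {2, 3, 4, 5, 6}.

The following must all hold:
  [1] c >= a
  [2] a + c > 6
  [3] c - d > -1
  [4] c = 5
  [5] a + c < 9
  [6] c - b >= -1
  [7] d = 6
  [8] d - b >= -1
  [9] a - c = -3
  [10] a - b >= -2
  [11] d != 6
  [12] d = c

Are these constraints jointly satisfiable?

Unsatisfiable

Constraint 7 fixes d = 6 and constraint 4 fixes c = 5, but constraint 12 requires d = c. Since 6 ≠ 5, contradiction.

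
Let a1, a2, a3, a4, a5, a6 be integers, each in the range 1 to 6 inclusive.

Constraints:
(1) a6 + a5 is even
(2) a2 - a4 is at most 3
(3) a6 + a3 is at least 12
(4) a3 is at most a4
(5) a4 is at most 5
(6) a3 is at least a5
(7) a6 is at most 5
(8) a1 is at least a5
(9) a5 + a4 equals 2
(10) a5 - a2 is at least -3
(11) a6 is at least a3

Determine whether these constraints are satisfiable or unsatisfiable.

Unsatisfiable

From constraint 7: a6 ≤ 5. From constraints 4 and 5: a3 ≤ a4 ≤ 5. Hence a6 + a3 ≤ 10. But constraint 3 requires a6 + a3 ≥ 12, and 12 > 10. Contradiction.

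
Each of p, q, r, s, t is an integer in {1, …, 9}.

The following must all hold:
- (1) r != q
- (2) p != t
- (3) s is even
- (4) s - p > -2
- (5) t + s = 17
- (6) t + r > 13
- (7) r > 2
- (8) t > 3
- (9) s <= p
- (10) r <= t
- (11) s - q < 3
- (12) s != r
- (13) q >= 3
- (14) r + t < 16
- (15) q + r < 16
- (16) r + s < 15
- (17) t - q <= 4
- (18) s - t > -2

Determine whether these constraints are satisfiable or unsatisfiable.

Satisfiable

Take p = 8, q = 7, r = 6, s = 8, t = 9. Then constraint 4: s - p = 0; constraint 5: t + s = 17; constraint 6: t + r = 15, and every other listed constraint is also met.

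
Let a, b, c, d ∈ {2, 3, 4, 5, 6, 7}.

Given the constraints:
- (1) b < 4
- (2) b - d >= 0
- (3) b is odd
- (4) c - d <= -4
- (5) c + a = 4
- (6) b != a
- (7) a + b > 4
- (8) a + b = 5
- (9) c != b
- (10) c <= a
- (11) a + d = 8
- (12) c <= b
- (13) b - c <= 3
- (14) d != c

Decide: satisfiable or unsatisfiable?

Constraints 2, 4, and 13 give c − b ≥ -3, b − d ≥ 0, d − c ≥ 4.
Adding all 3 inequalities: the left sides telescope to 0, and the right sides sum to (-3) + 0 + 4 = 1. So 0 ≥ 1, which is false.

Unsatisfiable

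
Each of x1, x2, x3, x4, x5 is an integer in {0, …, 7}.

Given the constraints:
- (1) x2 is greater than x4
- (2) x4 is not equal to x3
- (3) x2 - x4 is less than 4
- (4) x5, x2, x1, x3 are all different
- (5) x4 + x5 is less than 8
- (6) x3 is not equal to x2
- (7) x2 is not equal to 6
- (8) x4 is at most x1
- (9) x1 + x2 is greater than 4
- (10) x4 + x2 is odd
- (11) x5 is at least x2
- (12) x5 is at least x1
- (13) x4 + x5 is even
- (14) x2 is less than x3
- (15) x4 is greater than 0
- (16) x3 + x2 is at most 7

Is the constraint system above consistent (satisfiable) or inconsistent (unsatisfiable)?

One satisfying assignment is x1 = 3, x2 = 2, x3 = 4, x4 = 1, x5 = 5.
For the less obvious constraints — constraint 3: x2 - x4 = 1; constraint 5: x4 + x5 = 6 — and the others hold by inspection.

Satisfiable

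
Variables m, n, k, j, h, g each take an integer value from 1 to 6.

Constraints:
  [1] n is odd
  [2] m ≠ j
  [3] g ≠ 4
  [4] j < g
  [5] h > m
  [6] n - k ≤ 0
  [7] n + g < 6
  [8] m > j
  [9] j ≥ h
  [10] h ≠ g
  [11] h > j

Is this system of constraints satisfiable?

Unsatisfiable

Constraints 5, 8, and 9 give j < m, m < h, h ≤ j. Chaining: j < m < h ≤ j, which forces j < j — impossible.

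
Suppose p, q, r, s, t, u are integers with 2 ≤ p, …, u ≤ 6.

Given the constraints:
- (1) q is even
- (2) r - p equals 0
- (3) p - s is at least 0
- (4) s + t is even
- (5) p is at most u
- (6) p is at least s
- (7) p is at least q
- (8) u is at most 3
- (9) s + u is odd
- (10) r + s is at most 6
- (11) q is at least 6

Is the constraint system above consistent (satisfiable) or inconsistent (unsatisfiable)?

Unsatisfiable

From constraints 7 and 11: p ≥ q and q ≥ 6, so p ≥ 6. From constraints 5 and 8: p ≤ u and u ≤ 3, so p ≤ 3. But 3 < 6, so no value of p works.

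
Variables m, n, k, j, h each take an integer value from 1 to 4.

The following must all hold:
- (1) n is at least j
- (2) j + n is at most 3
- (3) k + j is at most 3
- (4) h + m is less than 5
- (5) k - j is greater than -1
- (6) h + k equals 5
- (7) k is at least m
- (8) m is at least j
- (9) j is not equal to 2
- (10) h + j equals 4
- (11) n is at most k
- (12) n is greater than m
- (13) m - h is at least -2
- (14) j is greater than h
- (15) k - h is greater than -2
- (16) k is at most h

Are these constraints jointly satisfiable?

Constraints 8, 11, 12, 14, and 16 give m < n, n ≤ k, k ≤ h, h < j, j ≤ m. Chaining: m < n ≤ k ≤ h < j ≤ m, which forces m < m — impossible.

Unsatisfiable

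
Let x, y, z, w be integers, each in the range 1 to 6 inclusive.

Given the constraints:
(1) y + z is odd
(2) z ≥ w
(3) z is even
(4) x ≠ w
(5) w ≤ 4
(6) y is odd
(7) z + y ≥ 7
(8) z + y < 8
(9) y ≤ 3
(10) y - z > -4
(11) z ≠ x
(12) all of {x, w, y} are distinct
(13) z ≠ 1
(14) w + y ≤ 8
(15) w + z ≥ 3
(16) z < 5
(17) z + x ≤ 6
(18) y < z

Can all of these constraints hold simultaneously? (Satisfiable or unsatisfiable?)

Satisfiable

Take x = 1, y = 3, z = 4, w = 2. Then constraint 7: z + y = 7; constraint 8: z + y = 7, and every other listed constraint is also met.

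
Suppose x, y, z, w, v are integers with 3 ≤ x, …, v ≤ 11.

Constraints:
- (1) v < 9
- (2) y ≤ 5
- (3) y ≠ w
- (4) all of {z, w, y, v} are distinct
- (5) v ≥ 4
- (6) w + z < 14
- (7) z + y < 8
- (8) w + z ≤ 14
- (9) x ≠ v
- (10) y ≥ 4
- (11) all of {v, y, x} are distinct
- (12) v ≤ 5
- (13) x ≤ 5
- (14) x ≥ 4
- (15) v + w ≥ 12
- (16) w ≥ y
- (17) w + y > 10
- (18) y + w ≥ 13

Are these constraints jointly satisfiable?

Unsatisfiable

Constraints 2, 5, 10, 12, 13, and 14 confine each of v, y, x to the 2 values {4, 5}.
Constraint 11 requires all 3 of them to be distinct, but only 2 values are available — impossible by the pigeonhole principle.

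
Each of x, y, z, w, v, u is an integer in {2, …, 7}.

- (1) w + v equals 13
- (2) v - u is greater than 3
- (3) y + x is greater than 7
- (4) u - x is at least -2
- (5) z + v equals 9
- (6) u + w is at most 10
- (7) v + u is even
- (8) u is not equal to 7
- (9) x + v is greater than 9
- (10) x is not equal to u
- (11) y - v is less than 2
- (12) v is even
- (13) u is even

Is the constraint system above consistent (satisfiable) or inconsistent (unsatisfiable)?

Take x = 4, y = 6, z = 3, w = 7, v = 6, u = 2. Then constraint 1: w + v = 13; constraint 2: v - u = 4; constraint 3: y + x = 10, and every other listed constraint is also met.

Satisfiable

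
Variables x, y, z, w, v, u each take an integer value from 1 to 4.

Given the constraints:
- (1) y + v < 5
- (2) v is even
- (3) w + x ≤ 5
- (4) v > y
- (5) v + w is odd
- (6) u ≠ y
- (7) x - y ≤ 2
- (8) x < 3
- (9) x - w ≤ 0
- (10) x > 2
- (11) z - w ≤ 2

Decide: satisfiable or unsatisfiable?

Unsatisfiable

From constraint 10: x ≥ 3. From constraint 8: x ≤ 2. But 2 < 3, so no value of x works.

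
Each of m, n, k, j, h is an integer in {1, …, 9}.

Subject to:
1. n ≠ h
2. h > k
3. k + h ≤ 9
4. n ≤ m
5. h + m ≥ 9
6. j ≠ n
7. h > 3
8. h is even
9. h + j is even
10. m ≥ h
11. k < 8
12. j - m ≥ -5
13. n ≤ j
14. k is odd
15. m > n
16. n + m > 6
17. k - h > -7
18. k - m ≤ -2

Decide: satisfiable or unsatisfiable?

Satisfiable

Setting (m, n, k, j, h) = (6, 3, 1, 4, 6) satisfies everything: constraint 3: k + h = 7; constraint 5: h + m = 12; constraint 12: j - m = -2, and the others follow.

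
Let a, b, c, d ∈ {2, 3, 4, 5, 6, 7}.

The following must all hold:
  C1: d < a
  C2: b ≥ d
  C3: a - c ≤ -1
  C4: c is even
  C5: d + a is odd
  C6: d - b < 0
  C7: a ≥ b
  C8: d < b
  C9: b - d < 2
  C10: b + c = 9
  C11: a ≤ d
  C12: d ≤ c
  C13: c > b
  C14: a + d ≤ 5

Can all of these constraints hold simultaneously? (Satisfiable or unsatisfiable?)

Unsatisfiable

Constraints 7, 8, and 11 give b ≤ a, a ≤ d, d < b. Chaining: b ≤ a ≤ d < b, which forces b < b — impossible.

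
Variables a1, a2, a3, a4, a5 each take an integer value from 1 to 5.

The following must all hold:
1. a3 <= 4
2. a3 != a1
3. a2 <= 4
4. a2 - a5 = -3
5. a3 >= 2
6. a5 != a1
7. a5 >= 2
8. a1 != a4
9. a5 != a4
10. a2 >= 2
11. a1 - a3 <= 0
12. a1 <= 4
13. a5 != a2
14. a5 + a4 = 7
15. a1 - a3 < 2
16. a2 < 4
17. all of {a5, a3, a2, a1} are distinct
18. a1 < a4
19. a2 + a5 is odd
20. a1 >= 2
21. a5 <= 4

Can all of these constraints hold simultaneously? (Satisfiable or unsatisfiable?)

Constraints 1, 3, 5, 7, 10, 12, 20, and 21 confine each of a5, a3, a2, a1 to the 3 values {2, …, 4}.
Constraint 17 requires all 4 of them to be distinct, but only 3 values are available — impossible by the pigeonhole principle.

Unsatisfiable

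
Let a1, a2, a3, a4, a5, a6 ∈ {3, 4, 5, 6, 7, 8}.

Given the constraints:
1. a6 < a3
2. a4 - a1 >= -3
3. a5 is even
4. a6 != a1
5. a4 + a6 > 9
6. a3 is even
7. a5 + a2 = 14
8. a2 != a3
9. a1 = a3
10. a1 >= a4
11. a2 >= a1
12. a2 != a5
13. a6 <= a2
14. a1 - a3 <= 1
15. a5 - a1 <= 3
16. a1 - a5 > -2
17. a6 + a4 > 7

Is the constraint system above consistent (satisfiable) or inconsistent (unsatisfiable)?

The assignment a1 = 6, a2 = 8, a3 = 6, a4 = 5, a5 = 6, a6 = 5 works:
  constraint 2 holds since a4 - a1 = -1.
  constraint 5 holds since a4 + a6 = 10.
The rest check out directly.

Satisfiable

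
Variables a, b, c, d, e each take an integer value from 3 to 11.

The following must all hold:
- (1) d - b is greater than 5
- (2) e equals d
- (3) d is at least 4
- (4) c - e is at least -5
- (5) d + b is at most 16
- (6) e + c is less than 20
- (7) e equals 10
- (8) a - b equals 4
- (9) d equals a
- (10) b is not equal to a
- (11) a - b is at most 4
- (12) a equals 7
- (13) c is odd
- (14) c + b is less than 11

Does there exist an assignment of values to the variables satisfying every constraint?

Constraint 7 fixes e = 10 and constraint 12 fixes a = 7. Constraints 2 and 9 give e = d = a, so e = a. But 10 ≠ 7 — contradiction.

Unsatisfiable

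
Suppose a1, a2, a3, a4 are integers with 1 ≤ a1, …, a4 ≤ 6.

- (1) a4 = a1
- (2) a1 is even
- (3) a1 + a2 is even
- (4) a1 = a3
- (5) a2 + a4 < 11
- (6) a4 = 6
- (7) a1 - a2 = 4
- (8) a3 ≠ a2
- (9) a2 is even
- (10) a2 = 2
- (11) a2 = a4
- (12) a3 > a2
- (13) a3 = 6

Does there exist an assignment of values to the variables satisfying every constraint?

Unsatisfiable

Constraint 10 fixes a2 = 2 and constraint 13 fixes a3 = 6. Constraints 1, 4, and 11 give a2 = a4 = a1 = a3, so a2 = a3. But 2 ≠ 6 — contradiction.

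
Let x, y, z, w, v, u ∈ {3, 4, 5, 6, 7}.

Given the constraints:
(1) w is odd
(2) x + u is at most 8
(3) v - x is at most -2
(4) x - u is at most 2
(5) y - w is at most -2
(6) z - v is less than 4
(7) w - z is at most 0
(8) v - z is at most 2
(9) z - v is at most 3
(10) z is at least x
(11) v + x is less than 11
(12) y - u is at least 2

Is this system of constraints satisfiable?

Constraints 3, 4, 5, 7, 9, and 12 give u − x ≥ -2, x − v ≥ 2, v − z ≥ -3, z − w ≥ 0, w − y ≥ 2, y − u ≥ 2.
Adding all 6 inequalities: the left sides telescope to 0, and the right sides sum to (-2) + 2 + (-3) + 0 + 2 + 2 = 1. So 0 ≥ 1, which is false.

Unsatisfiable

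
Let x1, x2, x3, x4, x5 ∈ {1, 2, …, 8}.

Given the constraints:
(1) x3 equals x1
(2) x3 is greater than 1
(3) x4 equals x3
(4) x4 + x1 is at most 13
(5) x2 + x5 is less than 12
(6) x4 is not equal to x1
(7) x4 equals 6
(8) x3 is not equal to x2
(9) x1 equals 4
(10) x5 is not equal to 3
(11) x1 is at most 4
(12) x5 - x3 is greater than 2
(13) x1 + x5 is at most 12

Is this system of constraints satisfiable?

Unsatisfiable

Constraint 7 fixes x4 = 6 and constraint 9 fixes x1 = 4. Constraints 1 and 3 give x4 = x3 = x1, so x4 = x1. But 6 ≠ 4 — contradiction.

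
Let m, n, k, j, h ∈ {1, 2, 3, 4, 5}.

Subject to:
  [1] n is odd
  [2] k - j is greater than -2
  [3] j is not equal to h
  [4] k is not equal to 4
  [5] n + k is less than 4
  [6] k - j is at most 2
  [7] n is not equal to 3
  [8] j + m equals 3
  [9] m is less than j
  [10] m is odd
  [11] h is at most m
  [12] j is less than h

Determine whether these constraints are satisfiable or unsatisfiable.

Unsatisfiable

Constraints 9, 11, and 12 give h ≤ m, m < j, j < h. Chaining: h ≤ m < j < h, which forces h < h — impossible.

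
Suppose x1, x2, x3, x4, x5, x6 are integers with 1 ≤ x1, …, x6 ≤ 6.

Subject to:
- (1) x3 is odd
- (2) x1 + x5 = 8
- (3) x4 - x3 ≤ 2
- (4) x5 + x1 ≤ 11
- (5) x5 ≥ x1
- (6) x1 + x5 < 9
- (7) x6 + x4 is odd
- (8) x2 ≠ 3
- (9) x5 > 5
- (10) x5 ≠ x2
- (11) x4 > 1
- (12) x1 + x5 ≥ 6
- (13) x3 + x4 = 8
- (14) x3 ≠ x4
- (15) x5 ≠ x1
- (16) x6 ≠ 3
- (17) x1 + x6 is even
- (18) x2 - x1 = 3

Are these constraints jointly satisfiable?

One satisfying assignment is x1 = 2, x2 = 5, x3 = 3, x4 = 5, x5 = 6, x6 = 6.
For the less obvious constraints — constraint 2: x1 + x5 = 8; constraint 3: x4 - x3 = 2 — and the others hold by inspection.

Satisfiable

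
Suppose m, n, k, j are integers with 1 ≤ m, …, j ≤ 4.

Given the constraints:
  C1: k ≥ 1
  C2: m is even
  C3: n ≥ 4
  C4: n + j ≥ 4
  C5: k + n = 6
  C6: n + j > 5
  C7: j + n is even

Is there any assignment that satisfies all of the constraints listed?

Satisfiable

Setting (m, n, k, j) = (4, 4, 2, 2) satisfies everything: constraint 4: n + j = 6; constraint 5: k + n = 6; constraint 6: n + j = 6, and the others follow.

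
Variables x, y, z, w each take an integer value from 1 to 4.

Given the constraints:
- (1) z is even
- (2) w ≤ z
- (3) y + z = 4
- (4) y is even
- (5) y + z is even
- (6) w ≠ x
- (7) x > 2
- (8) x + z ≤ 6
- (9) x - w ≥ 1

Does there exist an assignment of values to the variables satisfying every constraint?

Take x = 3, y = 2, z = 2, w = 1. Then constraint 3: y + z = 4; constraint 8: x + z = 5, and every other listed constraint is also met.

Satisfiable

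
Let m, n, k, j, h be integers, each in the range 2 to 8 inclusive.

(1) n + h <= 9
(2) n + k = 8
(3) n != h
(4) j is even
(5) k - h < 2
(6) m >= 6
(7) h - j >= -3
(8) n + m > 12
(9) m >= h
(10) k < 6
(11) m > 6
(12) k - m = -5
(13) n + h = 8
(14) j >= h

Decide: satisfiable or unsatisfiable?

The assignment m = 7, n = 6, k = 2, j = 2, h = 2 works:
  constraint 1 holds since n + h = 8.
  constraint 2 holds since n + k = 8.
  constraint 5 holds since k - h = 0.
The rest check out directly.

Satisfiable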